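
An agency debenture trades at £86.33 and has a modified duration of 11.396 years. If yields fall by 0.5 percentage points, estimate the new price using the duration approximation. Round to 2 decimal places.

£91.25

Duration approximation: ΔP/P ≈ -D_mod · Δy = -11.396 × (-0.005) = +0.056980.
New price ≈ 86.33 × (1 + 0.056980) = 91.2490834.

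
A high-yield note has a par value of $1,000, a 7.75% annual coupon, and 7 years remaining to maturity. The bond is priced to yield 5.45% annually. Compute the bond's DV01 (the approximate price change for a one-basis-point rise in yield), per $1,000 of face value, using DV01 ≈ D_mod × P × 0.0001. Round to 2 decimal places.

$0.62

Periodic yield y = 0.0545.
  t   CF        PV=CF/(1+0.0545)^t    t·PV
  1        77.50        73.4945        73.4945
  2        77.50        69.6961       139.3922
  3        77.50        66.0940       198.2820
  4        77.50        62.6780       250.7121
  5        77.50        59.4386       297.1931
  6        77.50        56.3666       338.1999
  7     1,077.50       743.1752     5,202.2262
  Σ                  1,130.9431     6,499.5001
P = 1,130.9431; D_Mac = 5.74697 yrs; D_mod = 5.44995 yrs.
DV01 ≈ 5.44995 × 1,130.9431 × 0.0001 = 0.616358.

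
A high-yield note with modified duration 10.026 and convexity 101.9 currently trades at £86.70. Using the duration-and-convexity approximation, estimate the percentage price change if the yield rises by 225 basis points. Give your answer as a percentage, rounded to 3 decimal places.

Duration effect: -D_mod·Δy = -10.026 × (+0.0225) = -0.225585
Convexity effect: ½·C·(Δy)² = 0.5 × 101.9 × (0.0225)² = +0.0257934375
ΔP/P ≈ -0.225585 + 0.0257934375 = -0.1997915625
= -19.97915625%.

-19.979%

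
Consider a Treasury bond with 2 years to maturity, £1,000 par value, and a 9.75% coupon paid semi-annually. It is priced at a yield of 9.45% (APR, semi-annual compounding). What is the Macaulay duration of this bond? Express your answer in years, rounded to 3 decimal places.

1.865 years

Periodic yield y = 0.04725. Discount each cash flow and weight by its period:
  t   CF        PV=CF/(1+0.04725)^t    t·PV
  1        48.75        46.5505        46.5505
  2        48.75        44.4502        88.9004
  3        48.75        42.4447       127.3341
  4     1,048.75       871.9077     3,487.6307
  Σ                  1,005.3531     3,750.4157
Price P = Σ PV = 1,005.3531.
Macaulay duration = Σ(t·PV) / P = 3,750.4157 / 1,005.3531 = 3.73045 half-year periods.
In years: 3.73045 / 2 = 1.86522 years.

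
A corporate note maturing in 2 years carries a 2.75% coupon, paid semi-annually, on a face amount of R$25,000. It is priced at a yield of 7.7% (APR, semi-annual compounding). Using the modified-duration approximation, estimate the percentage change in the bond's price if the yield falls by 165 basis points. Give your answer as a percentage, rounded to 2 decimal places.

Periodic yield y = 0.0385. Modified duration first:
  t   CF        PV=CF/(1+0.0385)^t    t·PV
  1       343.75       331.0063       331.0063
  2       343.75       318.7350       637.4699
  3       343.75       306.9186       920.7558
  4    25,343.75    21,789.3800    87,157.5199
  Σ                 22,746.0398    89,046.7519
P = 22,746.0398; D_Mac = 3.91482 half-year periods = 1.95741 yrs; D_mod = 1.95741/(1+0.0385) = 1.88485 yrs.
ΔP/P ≈ -D_mod · Δy = -1.88485 × (-0.0165) = +0.031100 = +3.1100%.

+3.11%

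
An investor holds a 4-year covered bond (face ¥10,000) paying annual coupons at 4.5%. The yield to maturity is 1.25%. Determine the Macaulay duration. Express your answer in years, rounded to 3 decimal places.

Periodic yield y = 0.0125. Discount each cash flow and weight by its year:
  t   CF        PV=CF/(1+0.0125)^t    t·PV
  1       450.00       444.4444       444.4444
  2       450.00       438.9575       877.9150
  3       450.00       433.5382     1,300.6147
  4    10,450.00     9,943.4287    39,773.7147
  Σ                 11,260.3688    42,396.6888
Price P = Σ PV = 11,260.3688.
Macaulay duration = Σ(t·PV) / P = 42,396.6888 / 11,260.3688 = 3.76512 years.

3.765 years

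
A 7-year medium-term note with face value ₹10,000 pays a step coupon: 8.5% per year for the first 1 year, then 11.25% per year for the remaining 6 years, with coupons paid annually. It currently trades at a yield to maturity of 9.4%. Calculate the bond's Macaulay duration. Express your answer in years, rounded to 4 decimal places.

Periodic yield y = 0.094. Discount each cash flow and weight by its year:
  t   CF        PV=CF/(1+0.094)^t    t·PV
  1       850.00       776.9653       776.9653
  2     1,125.00       939.9784     1,879.9568
  3     1,125.00       859.2124     2,577.6373
  4     1,125.00       785.3861     3,141.5446
  5     1,125.00       717.9032     3,589.5162
  6     1,125.00       656.2187     3,937.3121
  7    11,125.00     5,931.6944    41,521.8606
  Σ                 10,667.3585    57,424.7928
Price P = Σ PV = 10,667.3585.
Macaulay duration = Σ(t·PV) / P = 57,424.7928 / 10,667.3585 = 5.38323 years.

5.3832 years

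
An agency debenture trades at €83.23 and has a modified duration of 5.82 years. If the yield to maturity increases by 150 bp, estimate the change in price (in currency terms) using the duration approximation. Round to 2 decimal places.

Duration approximation: ΔP/P ≈ -D_mod · Δy = -5.82 × (+0.015) = -0.087300.
ΔP ≈ 83.23 × (-0.087300) = -7.265979.

-€7.27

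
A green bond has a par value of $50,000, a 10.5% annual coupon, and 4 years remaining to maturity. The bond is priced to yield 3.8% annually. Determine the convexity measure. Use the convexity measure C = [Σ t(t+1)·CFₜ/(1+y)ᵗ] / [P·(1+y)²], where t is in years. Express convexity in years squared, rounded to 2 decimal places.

With y = 0.038:
  t   CF        PV=CF/(1+0.038)^t    t·PV        t(t+1)·PV
  1     5,250.00     5,057.8035     5,057.8035      10,115.6069
  2     5,250.00     4,872.6430     9,745.2861      29,235.8582
  3     5,250.00     4,694.2611    14,082.7833      56,331.1333
  4    55,250.00    47,592.9767   190,371.9067     951,859.5334
  Σ                 62,217.6843   219,257.7796   1,047,542.1319
P = 62,217.6843.
Convexity = Σ t(t+1)·PV / [P·(1+y)²] = 1,047,542.1319 / (62,217.6843 × 1.077444) = 15.62654.

15.63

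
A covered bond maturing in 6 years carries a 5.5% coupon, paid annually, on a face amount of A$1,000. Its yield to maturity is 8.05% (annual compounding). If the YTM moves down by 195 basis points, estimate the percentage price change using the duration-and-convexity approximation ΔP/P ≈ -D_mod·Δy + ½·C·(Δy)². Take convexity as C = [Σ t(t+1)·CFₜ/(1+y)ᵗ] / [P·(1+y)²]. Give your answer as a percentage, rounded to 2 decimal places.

With y = 0.0805:
  t   CF        PV=CF/(1+0.0805)^t    t·PV        t(t+1)·PV
  1        55.00        50.9024        50.9024         101.8047
  2        55.00        47.1100        94.2200         282.6600
  3        55.00        43.6002       130.8006         523.2023
  4        55.00        40.3519       161.4075         807.0373
  5        55.00        37.3455       186.7277       1,120.3664
  6     1,055.00       662.9852     3,977.9112      27,845.3783
  Σ                    882.2952     4,601.9693      30,680.4491
P = 882.2952; D_Mac = 5.21591 yrs; D_mod = 4.82731 yrs; C = 29.78505.
Duration effect: -4.82731 × (-0.0195) = +0.094133
Convexity effect: 0.5 × 29.78505 × (-0.0195)² = +0.0056629
ΔP/P ≈ +0.094133 + 0.0056629 = +0.099795 = +9.9795%.

+9.98%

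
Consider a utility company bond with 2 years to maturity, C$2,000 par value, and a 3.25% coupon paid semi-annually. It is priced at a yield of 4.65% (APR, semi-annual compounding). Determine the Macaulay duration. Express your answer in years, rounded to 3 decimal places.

1.952 years

Periodic yield y = 0.02325. Discount each cash flow and weight by its period:
  t   CF        PV=CF/(1+0.02325)^t    t·PV
  1        32.50        31.7615        31.7615
  2        32.50        31.0399        62.0797
  3        32.50        30.3346        91.0038
  4     2,032.50     1,853.9736     7,415.8943
  Σ                  1,947.1096     7,600.7394
Price P = Σ PV = 1,947.1096.
Macaulay duration = Σ(t·PV) / P = 7,600.7394 / 1,947.1096 = 3.90360 half-year periods.
In years: 3.90360 / 2 = 1.95180 years.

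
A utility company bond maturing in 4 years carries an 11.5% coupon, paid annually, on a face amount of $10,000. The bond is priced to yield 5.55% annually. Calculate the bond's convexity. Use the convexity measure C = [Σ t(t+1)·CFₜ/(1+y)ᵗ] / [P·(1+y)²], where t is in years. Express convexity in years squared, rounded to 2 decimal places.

With y = 0.0555:
  t   CF        PV=CF/(1+0.0555)^t    t·PV        t(t+1)·PV
  1     1,150.00     1,089.5310     1,089.5310       2,179.0621
  2     1,150.00     1,032.2416     2,064.4832       6,193.4497
  3     1,150.00       977.9646     2,933.8938      11,735.5750
  4    11,150.00     8,983.4244    35,933.6976     179,668.4878
  Σ                 12,083.1616    42,021.6056     199,776.5745
P = 12,083.1616.
Convexity = Σ t(t+1)·PV / [P·(1+y)²] = 199,776.5745 / (12,083.1616 × 1.114080) = 14.84046.

14.84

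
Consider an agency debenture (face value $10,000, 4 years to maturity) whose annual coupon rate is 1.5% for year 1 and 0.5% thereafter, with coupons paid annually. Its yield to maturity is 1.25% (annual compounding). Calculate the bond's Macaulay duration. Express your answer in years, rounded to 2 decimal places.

Periodic yield y = 0.0125. Discount each cash flow and weight by its year:
  t   CF        PV=CF/(1+0.0125)^t    t·PV
  1       150.00       148.1481       148.1481
  2        50.00        48.7731        97.5461
  3        50.00        48.1709       144.5127
  4    10,050.00     9,562.8190    38,251.2759
  Σ                  9,807.9111    38,641.4829
Price P = Σ PV = 9,807.9111.
Macaulay duration = Σ(t·PV) / P = 38,641.4829 / 9,807.9111 = 3.93983 years.

3.94 years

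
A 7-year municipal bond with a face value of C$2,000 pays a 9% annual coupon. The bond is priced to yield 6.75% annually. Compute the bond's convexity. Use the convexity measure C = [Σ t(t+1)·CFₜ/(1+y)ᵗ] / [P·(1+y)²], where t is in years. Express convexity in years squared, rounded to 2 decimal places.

36.01

With y = 0.0675:
  t   CF        PV=CF/(1+0.0675)^t    t·PV        t(t+1)·PV
  1       180.00       168.6183       168.6183         337.2365
  2       180.00       157.9562       315.9124         947.7373
  3       180.00       147.9684       443.9051       1,775.6203
  4       180.00       138.6120       554.4482       2,772.2409
  5       180.00       129.8473       649.2367       3,895.4205
  6       180.00       121.6369       729.8212       5,108.7481
  7     2,180.00     1,380.0071     9,660.0494      77,280.3953
  Σ                  2,244.6462    12,521.9913      92,117.3989
P = 2,244.6462.
Convexity = Σ t(t+1)·PV / [P·(1+y)²] = 92,117.3989 / (2,244.6462 × 1.139556) = 36.01289.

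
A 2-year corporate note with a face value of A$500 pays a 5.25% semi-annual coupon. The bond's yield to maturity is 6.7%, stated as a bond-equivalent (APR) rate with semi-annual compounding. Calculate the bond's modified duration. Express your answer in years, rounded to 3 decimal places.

Periodic yield y = 0.0335. First find Macaulay duration:
  t   CF        PV=CF/(1+0.0335)^t    t·PV
  1       13.125        12.6996        12.6996
  2       13.125        12.2879        24.5758
  3       13.125        11.8896        35.6689
  4      513.125       449.7604     1,799.0417
  Σ                    486.6375     1,871.9860
P = 486.6375; Macaulay duration = 1,871.9860 / 486.6375 = 3.84678 half-year periods = 1.92339 years.
Modified duration = D_Mac / (1 + y) = 1.92339 / 1.0335 = 1.86104 years.

1.861 years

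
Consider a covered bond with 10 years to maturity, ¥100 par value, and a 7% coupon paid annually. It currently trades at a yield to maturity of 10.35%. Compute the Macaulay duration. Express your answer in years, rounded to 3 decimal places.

Periodic yield y = 0.1035. Discount each cash flow and weight by its year:
  t   CF        PV=CF/(1+0.1035)^t    t·PV
  1         7.00         6.3435         6.3435
  2         7.00         5.7485        11.4970
  3         7.00         5.2093        15.6280
  4         7.00         4.7207        18.8829
  5         7.00         4.2780        21.3898
  6         7.00         3.8767        23.2603
  7         7.00         3.5131        24.5918
  8         7.00         3.1836        25.4688
  9         7.00         2.8850        25.9651
  10      107.00        39.9632       399.6321
  Σ                     79.7216       572.6592
Price P = Σ PV = 79.7216.
Macaulay duration = Σ(t·PV) / P = 572.6592 / 79.7216 = 7.18324 years.

7.183 years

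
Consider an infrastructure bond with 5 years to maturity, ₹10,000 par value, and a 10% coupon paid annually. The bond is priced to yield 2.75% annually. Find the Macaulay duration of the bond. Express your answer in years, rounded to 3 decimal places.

4.290 years

Periodic yield y = 0.0275. Discount each cash flow and weight by its year:
  t   CF        PV=CF/(1+0.0275)^t    t·PV
  1     1,000.00       973.2360       973.2360
  2     1,000.00       947.1883     1,894.3767
  3     1,000.00       921.8378     2,765.5134
  4     1,000.00       897.1657     3,588.6629
  5    11,000.00     9,604.6940    48,023.4699
  Σ                 13,344.1219    57,245.2589
Price P = Σ PV = 13,344.1219.
Macaulay duration = Σ(t·PV) / P = 57,245.2589 / 13,344.1219 = 4.28992 years.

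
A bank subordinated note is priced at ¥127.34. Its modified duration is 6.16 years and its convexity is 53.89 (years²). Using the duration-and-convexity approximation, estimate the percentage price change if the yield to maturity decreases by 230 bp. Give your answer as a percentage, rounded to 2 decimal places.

+15.59%

Duration effect: -D_mod·Δy = -6.16 × (-0.023) = +0.141680
Convexity effect: ½·C·(Δy)² = 0.5 × 53.89 × (-0.023)² = +0.014253905
ΔP/P ≈ +0.141680 + 0.014253905 = +0.155933905
= +15.5933905%.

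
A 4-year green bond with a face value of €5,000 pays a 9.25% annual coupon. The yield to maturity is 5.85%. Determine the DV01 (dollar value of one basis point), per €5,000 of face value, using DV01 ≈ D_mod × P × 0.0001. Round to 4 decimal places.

€1.8742

Periodic yield y = 0.0585.
  t   CF        PV=CF/(1+0.0585)^t    t·PV
  1       462.50       436.9391       436.9391
  2       462.50       412.7908       825.5816
  3       462.50       389.9771     1,169.9314
  4     5,462.50     4,351.3899    17,405.5596
  Σ                  5,591.0969    19,838.0117
P = 5,591.0969; D_Mac = 3.54814 yrs; D_mod = 3.35205 yrs.
DV01 ≈ 3.35205 × 5,591.0969 × 0.0001 = 1.874163.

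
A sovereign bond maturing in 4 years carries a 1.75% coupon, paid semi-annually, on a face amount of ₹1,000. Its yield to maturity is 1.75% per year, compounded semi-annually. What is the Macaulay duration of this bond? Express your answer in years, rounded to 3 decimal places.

3.881 years

Periodic yield y = 0.00875. Discount each cash flow and weight by its period:
  t   CF        PV=CF/(1+0.00875)^t    t·PV
  1         8.75         8.6741         8.6741
  2         8.75         8.5989        17.1977
  3         8.75         8.5243        25.5728
  4         8.75         8.4503        33.8013
  5         8.75         8.3770        41.8852
  6         8.75         8.3044        49.8262
  7         8.75         8.2323        57.6264
  8     1,008.75       940.8387     7,526.7095
  Σ                  1,000.0000     7,761.2932
Price P = Σ PV = 1,000.0000.
Macaulay duration = Σ(t·PV) / P = 7,761.2932 / 1,000.0000 = 7.76129 half-year periods.
In years: 7.76129 / 2 = 3.88065 years.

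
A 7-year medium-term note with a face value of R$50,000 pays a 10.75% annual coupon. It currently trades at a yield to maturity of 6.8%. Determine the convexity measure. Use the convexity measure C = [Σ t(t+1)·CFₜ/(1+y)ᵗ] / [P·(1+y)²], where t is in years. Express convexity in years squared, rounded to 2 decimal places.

34.63

With y = 0.068:
  t   CF        PV=CF/(1+0.068)^t    t·PV        t(t+1)·PV
  1     5,375.00     5,032.7715     5,032.7715      10,065.5431
  2     5,375.00     4,712.3329     9,424.6658      28,273.9974
  3     5,375.00     4,412.2967    13,236.8902      52,947.5607
  4     5,375.00     4,131.3640    16,525.4559      82,627.2794
  5     5,375.00     3,868.3183    19,341.5916     116,049.5498
  6     5,375.00     3,622.0209    21,732.1254     152,124.8780
  7    55,375.00    34,939.3620   244,575.5340   1,956,604.2719
  Σ                 60,718.4664   329,869.0344   2,398,693.0801
P = 60,718.4664.
Convexity = Σ t(t+1)·PV / [P·(1+y)²] = 2,398,693.0801 / (60,718.4664 × 1.140624) = 34.63470.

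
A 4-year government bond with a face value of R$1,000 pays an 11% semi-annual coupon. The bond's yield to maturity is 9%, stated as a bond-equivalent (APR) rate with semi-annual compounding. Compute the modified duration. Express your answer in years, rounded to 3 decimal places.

3.220 years

Periodic yield y = 0.045. First find Macaulay duration:
  t   CF        PV=CF/(1+0.045)^t    t·PV
  1        55.00        52.6316        52.6316
  2        55.00        50.3651       100.7303
  3        55.00        48.1963       144.5889
  4        55.00        46.1209       184.4835
  5        55.00        44.1348       220.6740
  6        55.00        42.2343       253.4056
  7        55.00        40.4156       282.9090
  8     1,055.00       741.8603     5,934.8825
  Σ                  1,065.9589     7,174.3054
P = 1,065.9589; Macaulay duration = 7,174.3054 / 1,065.9589 = 6.73038 half-year periods = 3.36519 years.
Modified duration = D_Mac / (1 + y) = 3.36519 / 1.045 = 3.22028 years.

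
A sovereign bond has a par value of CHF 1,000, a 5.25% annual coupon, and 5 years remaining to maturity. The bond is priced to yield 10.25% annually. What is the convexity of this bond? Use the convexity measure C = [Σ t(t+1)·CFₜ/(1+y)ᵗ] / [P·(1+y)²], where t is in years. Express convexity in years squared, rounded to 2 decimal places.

With y = 0.1025:
  t   CF        PV=CF/(1+0.1025)^t    t·PV        t(t+1)·PV
  1        52.50        47.6190        47.6190          95.2381
  2        52.50        43.1919        86.3838         259.1513
  3        52.50        39.1763       117.5289         470.1157
  4        52.50        35.5341       142.1363         710.6813
  5     1,052.50       646.1437     3,230.7185      19,384.3110
  Σ                    811.6650     3,624.3865      20,919.4974
P = 811.6650.
Convexity = Σ t(t+1)·PV / [P·(1+y)²] = 20,919.4974 / (811.6650 × 1.215506) = 21.20397.

21.20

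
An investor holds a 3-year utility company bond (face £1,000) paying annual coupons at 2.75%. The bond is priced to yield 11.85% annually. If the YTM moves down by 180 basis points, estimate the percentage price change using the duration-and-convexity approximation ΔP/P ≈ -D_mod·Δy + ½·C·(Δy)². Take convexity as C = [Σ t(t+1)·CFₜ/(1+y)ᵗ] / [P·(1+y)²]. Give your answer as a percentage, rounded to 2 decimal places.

+4.83%

With y = 0.1185:
  t   CF        PV=CF/(1+0.1185)^t    t·PV        t(t+1)·PV
  1        27.50        24.5865        24.5865          49.1730
  2        27.50        21.9817        43.9633         131.8900
  3     1,027.50       734.3006     2,202.9017       8,811.6068
  Σ                    780.8687     2,271.4516       8,992.6699
P = 780.8687; D_Mac = 2.90888 yrs; D_mod = 2.60070 yrs; C = 9.20531.
Duration effect: -2.60070 × (-0.018) = +0.046813
Convexity effect: 0.5 × 9.20531 × (-0.018)² = +0.0014913
ΔP/P ≈ +0.046813 + 0.0014913 = +0.048304 = +4.8304%.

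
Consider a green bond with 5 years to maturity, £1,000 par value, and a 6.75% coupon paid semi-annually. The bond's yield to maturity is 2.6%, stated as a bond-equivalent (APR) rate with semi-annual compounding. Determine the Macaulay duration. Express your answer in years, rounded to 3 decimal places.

4.393 years

Periodic yield y = 0.013. Discount each cash flow and weight by its period:
  t   CF        PV=CF/(1+0.013)^t    t·PV
  1        33.75        33.3169        33.3169
  2        33.75        32.8893        65.7786
  3        33.75        32.4672        97.4017
  4        33.75        32.0506       128.2024
  5        33.75        31.6393       158.1964
  6        33.75        31.2332       187.3995
  7        33.75        30.8324       215.8270
  8        33.75        30.4367       243.4940
  9        33.75        30.0461       270.4153
  10    1,033.75       908.4919     9,084.9192
  Σ                  1,193.4038    10,484.9509
Price P = Σ PV = 1,193.4038.
Macaulay duration = Σ(t·PV) / P = 10,484.9509 / 1,193.4038 = 8.78575 half-year periods.
In years: 8.78575 / 2 = 4.39288 years.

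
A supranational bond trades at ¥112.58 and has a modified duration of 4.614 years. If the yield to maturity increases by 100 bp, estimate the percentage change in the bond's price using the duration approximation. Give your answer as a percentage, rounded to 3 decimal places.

-4.614%

Duration approximation: ΔP/P ≈ -D_mod · Δy = -4.614 × (+0.01) = -0.046140.
As a percentage: -4.6140%.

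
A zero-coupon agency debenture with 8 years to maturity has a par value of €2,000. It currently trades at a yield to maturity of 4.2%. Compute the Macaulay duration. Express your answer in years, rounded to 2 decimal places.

A zero-coupon bond has a single cash flow at maturity, so its Macaulay duration equals its maturity: 8 years.

8.00 years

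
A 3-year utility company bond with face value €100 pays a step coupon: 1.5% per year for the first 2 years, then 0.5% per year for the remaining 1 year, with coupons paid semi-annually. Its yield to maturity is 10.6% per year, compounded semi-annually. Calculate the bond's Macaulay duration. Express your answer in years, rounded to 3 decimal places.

2.937 years

Periodic yield y = 0.053. Discount each cash flow and weight by its period:
  t   CF        PV=CF/(1+0.053)^t    t·PV
  1         0.75         0.7123         0.7123
  2         0.75         0.6764         1.3528
  3         0.75         0.6424         1.9271
  4         0.75         0.6100         2.4401
  5         0.25         0.1931         0.9655
  6       100.25        73.5384       441.2304
  Σ                     76.3725       448.6281
Price P = Σ PV = 76.3725.
Macaulay duration = Σ(t·PV) / P = 448.6281 / 76.3725 = 5.87421 half-year periods.
In years: 5.87421 / 2 = 2.93710 years.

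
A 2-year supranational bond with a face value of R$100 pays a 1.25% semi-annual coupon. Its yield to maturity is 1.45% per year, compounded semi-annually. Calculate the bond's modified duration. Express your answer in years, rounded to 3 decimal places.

1.967 years

Periodic yield y = 0.00725. First find Macaulay duration:
  t   CF        PV=CF/(1+0.00725)^t    t·PV
  1        0.625         0.6205         0.6205
  2        0.625         0.6160         1.2321
  3        0.625         0.6116         1.8348
  4      100.625        97.7590       391.0360
  Σ                     99.6071       394.7234
P = 99.6071; Macaulay duration = 394.7234 / 99.6071 = 3.96280 half-year periods = 1.98140 years.
Modified duration = D_Mac / (1 + y) = 1.98140 / 1.00725 = 1.96714 years.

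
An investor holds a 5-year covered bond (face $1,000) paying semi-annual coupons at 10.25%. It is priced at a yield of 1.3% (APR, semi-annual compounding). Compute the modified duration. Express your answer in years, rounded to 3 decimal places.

4.186 years

Periodic yield y = 0.0065. First find Macaulay duration:
  t   CF        PV=CF/(1+0.0065)^t    t·PV
  1        51.25        50.9190        50.9190
  2        51.25        50.5902       101.1804
  3        51.25        50.2635       150.7904
  4        51.25        49.9389       199.7555
  5        51.25        49.6164       248.0818
  6        51.25        49.2959       295.7757
  7        51.25        48.9776       342.8431
  8        51.25        48.6613       389.2903
  9        51.25        48.3470       435.1233
  10    1,051.25       985.2994     9,852.9940
  Σ                  1,431.9092    12,066.7536
P = 1,431.9092; Macaulay duration = 12,066.7536 / 1,431.9092 = 8.42704 half-year periods = 4.21352 years.
Modified duration = D_Mac / (1 + y) = 4.21352 / 1.0065 = 4.18631 years.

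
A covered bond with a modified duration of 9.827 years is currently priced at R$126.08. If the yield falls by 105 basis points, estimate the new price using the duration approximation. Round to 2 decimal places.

R$139.09

Duration approximation: ΔP/P ≈ -D_mod · Δy = -9.827 × (-0.0105) = +0.1031835.
New price ≈ 126.08 × (1 + 0.1031835) = 139.08937568.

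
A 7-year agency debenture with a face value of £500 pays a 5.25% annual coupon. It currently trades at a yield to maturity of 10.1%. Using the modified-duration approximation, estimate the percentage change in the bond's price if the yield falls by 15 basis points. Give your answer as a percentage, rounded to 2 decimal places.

+0.80%

Periodic yield y = 0.101. Modified duration first:
  t   CF        PV=CF/(1+0.101)^t    t·PV
  1        26.25        23.8420        23.8420
  2        26.25        21.6548        43.3096
  3        26.25        19.6683        59.0050
  4        26.25        17.8641        71.4562
  5        26.25        16.2253        81.1265
  6        26.25        14.7369        88.4212
  7       526.25       268.3372     1,878.3604
  Σ                    382.3285     2,245.5209
P = 382.3285; D_Mac = 5.87328 yrs; D_mod = 5.87328/(1+0.101) = 5.33449 yrs.
ΔP/P ≈ -D_mod · Δy = -5.33449 × (-0.0015) = +0.008002 = +0.8002%.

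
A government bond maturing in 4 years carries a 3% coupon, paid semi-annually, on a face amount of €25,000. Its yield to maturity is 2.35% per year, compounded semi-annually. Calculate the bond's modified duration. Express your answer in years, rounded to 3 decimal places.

3.758 years

Periodic yield y = 0.01175. First find Macaulay duration:
  t   CF        PV=CF/(1+0.01175)^t    t·PV
  1       375.00       370.6449       370.6449
  2       375.00       366.3404       732.6808
  3       375.00       362.0859     1,086.2577
  4       375.00       357.8808     1,431.5233
  5       375.00       353.7245     1,768.6227
  6       375.00       349.6166     2,097.6993
  7       375.00       345.5563     2,418.8939
  8    25,375.00    23,111.0856   184,888.6849
  Σ                 25,616.9351   194,795.0076
P = 25,616.9351; Macaulay duration = 194,795.0076 / 25,616.9351 = 7.60415 half-year periods = 3.80207 years.
Modified duration = D_Mac / (1 + y) = 3.80207 / 1.01175 = 3.75792 years.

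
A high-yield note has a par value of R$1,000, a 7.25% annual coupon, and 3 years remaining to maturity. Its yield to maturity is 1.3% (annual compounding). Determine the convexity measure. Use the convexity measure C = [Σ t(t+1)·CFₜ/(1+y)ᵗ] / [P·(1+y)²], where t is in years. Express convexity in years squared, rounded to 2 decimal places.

With y = 0.013:
  t   CF        PV=CF/(1+0.013)^t    t·PV        t(t+1)·PV
  1        72.50        71.5696        71.5696         143.1392
  2        72.50        70.6511       141.3023         423.9068
  3     1,072.50     1,031.7369     3,095.2107      12,380.8428
  Σ                  1,173.9576     3,308.0826      12,947.8888
P = 1,173.9576.
Convexity = Σ t(t+1)·PV / [P·(1+y)²] = 12,947.8888 / (1,173.9576 × 1.026169) = 10.74800.

10.75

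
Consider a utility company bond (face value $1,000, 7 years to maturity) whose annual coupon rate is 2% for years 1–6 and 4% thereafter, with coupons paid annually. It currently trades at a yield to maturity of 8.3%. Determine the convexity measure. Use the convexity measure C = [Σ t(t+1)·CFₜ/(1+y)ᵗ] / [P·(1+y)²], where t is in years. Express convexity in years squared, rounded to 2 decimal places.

43.29

With y = 0.083:
  t   CF        PV=CF/(1+0.083)^t    t·PV        t(t+1)·PV
  1        20.00        18.4672        18.4672          36.9344
  2        20.00        17.0519        34.1038         102.3115
  3        20.00        15.7451        47.2352         188.9409
  4        20.00        14.5384        58.1535         290.7677
  5        20.00        13.4242        67.1209         402.7253
  6        20.00        12.3954        74.3722         520.6053
  7     1,040.00       595.1606     4,166.1239      33,328.9913
  Σ                    686.7827     4,465.5768      34,871.2764
P = 686.7827.
Convexity = Σ t(t+1)·PV / [P·(1+y)²] = 34,871.2764 / (686.7827 × 1.172889) = 43.29040.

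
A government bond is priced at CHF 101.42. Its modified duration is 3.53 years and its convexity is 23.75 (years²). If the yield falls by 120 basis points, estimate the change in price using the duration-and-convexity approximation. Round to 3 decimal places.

+CHF 4.470

Duration effect: -D_mod·Δy = -3.53 × (-0.012) = +0.042360
Convexity effect: ½·C·(Δy)² = 0.5 × 23.75 × (-0.012)² = +0.0017100
ΔP/P ≈ +0.042360 + 0.0017100 = +0.044070
ΔP ≈ 101.42 × (+0.044070) = +4.4695794.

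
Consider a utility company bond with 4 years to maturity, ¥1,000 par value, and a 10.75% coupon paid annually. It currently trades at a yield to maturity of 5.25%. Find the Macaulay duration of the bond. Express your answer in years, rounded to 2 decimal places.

Periodic yield y = 0.0525. Discount each cash flow and weight by its year:
  t   CF        PV=CF/(1+0.0525)^t    t·PV
  1       107.50       102.1378       102.1378
  2       107.50        97.0430       194.0860
  3       107.50        92.2024       276.6072
  4     1,107.50       902.5168     3,610.0674
  Σ                  1,193.9000     4,182.8983
Price P = Σ PV = 1,193.9000.
Macaulay duration = Σ(t·PV) / P = 4,182.8983 / 1,193.9000 = 3.50356 years.

3.50 years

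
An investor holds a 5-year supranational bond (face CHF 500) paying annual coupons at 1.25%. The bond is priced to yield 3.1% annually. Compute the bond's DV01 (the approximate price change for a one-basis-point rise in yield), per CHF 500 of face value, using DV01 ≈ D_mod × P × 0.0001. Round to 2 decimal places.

CHF 0.22

Periodic yield y = 0.031.
  t   CF        PV=CF/(1+0.031)^t    t·PV
  1         6.25         6.0621         6.0621
  2         6.25         5.8798        11.7596
  3         6.25         5.7030        17.1090
  4         6.25         5.5315        22.1261
  5       506.25       434.5820     2,172.9099
  Σ                    457.7584     2,229.9667
P = 457.7584; D_Mac = 4.87149 yrs; D_mod = 4.72502 yrs.
DV01 ≈ 4.72502 × 457.7584 × 0.0001 = 0.216292.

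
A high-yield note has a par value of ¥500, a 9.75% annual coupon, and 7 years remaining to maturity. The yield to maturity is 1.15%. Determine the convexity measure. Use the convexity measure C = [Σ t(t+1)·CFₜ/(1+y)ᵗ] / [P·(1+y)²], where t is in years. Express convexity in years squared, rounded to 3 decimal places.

41.619

With y = 0.0115:
  t   CF        PV=CF/(1+0.0115)^t    t·PV        t(t+1)·PV
  1        48.75        48.1957        48.1957          96.3915
  2        48.75        47.6478        95.2956         285.8868
  3        48.75        47.1061       141.3182         565.2730
  4        48.75        46.5705       186.2821         931.4104
  5        48.75        46.0410       230.2052       1,381.2314
  6        48.75        45.5176       273.1056       1,911.7389
  7       548.75       506.5395     3,545.7766      28,366.2124
  Σ                    787.6183     4,520.1790      33,538.1443
P = 787.6183.
Convexity = Σ t(t+1)·PV / [P·(1+y)²] = 33,538.1443 / (787.6183 × 1.023132) = 41.61898.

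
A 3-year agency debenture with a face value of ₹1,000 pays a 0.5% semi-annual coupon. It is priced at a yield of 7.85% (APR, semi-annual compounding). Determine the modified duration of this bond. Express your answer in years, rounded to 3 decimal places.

Periodic yield y = 0.03925. First find Macaulay duration:
  t   CF        PV=CF/(1+0.03925)^t    t·PV
  1         2.50         2.4056         2.4056
  2         2.50         2.3147         4.6295
  3         2.50         2.2273         6.6819
  4         2.50         2.1432         8.5727
  5         2.50         2.0622        10.3112
  6     1,002.50       795.7272     4,774.3630
  Σ                    806.8802     4,806.9639
P = 806.8802; Macaulay duration = 4,806.9639 / 806.8802 = 5.95747 half-year periods = 2.97873 years.
Modified duration = D_Mac / (1 + y) = 2.97873 / 1.03925 = 2.86623 years.

2.866 years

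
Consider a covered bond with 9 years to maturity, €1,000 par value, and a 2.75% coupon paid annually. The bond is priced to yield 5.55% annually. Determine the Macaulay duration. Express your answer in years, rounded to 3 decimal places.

7.968 years

Periodic yield y = 0.0555. Discount each cash flow and weight by its year:
  t   CF        PV=CF/(1+0.0555)^t    t·PV
  1        27.50        26.0540        26.0540
  2        27.50        24.6840        49.3681
  3        27.50        23.3861        70.1583
  4        27.50        22.1564        88.6257
  5        27.50        20.9914       104.9570
  6        27.50        19.8876       119.3258
  7        27.50        18.8419       131.8934
  8        27.50        17.8512       142.8094
  9     1,027.50       631.9136     5,687.2223
  Σ                    805.7663     6,420.4140
Price P = Σ PV = 805.7663.
Macaulay duration = Σ(t·PV) / P = 6,420.4140 / 805.7663 = 7.96808 years.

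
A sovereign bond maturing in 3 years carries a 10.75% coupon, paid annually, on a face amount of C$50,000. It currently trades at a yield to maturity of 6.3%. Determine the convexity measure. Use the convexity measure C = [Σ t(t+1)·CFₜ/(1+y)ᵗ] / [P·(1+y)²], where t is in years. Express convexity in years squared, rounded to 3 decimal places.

9.368

With y = 0.063:
  t   CF        PV=CF/(1+0.063)^t    t·PV        t(t+1)·PV
  1     5,375.00     5,056.4440     5,056.4440      10,112.8881
  2     5,375.00     4,756.7677     9,513.5353      28,540.6060
  3    55,375.00    46,101.3821   138,304.1463     553,216.5853
  Σ                 55,914.5938   152,874.1257     591,870.0794
P = 55,914.5938.
Convexity = Σ t(t+1)·PV / [P·(1+y)²] = 591,870.0794 / (55,914.5938 × 1.129969) = 9.36774.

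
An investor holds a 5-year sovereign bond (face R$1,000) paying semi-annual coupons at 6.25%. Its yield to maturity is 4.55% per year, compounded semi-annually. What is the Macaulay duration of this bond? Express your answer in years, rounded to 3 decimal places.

Periodic yield y = 0.02275. Discount each cash flow and weight by its period:
  t   CF        PV=CF/(1+0.02275)^t    t·PV
  1        31.25        30.5549        30.5549
  2        31.25        29.8752        59.7504
  3        31.25        29.2107        87.6320
  4        31.25        28.5609       114.2436
  5        31.25        27.9256       139.6280
  6        31.25        27.3044       163.8266
  7        31.25        26.6971       186.8795
  8        31.25        26.1032       208.8258
  9        31.25        25.5226       229.7032
  10    1,031.25       823.5104     8,235.1038
  Σ                  1,075.2650     9,456.1479
Price P = Σ PV = 1,075.2650.
Macaulay duration = Σ(t·PV) / P = 9,456.1479 / 1,075.2650 = 8.79425 half-year periods.
In years: 8.79425 / 2 = 4.39712 years.

4.397 years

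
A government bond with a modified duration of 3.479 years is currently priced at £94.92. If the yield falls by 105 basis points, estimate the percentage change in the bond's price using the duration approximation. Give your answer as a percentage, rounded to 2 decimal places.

+3.65%

Duration approximation: ΔP/P ≈ -D_mod · Δy = -3.479 × (-0.0105) = +0.0365295.
As a percentage: +3.65295%.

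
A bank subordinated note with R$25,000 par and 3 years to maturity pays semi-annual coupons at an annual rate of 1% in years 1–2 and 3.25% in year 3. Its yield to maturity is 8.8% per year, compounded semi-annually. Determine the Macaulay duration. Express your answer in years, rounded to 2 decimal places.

2.95 years

Periodic yield y = 0.044. Discount each cash flow and weight by its period:
  t   CF        PV=CF/(1+0.044)^t    t·PV
  1       125.00       119.7318       119.7318
  2       125.00       114.6856       229.3713
  3       125.00       109.8521       329.5564
  4       125.00       105.2224       420.8894
  5       406.25       327.5600     1,637.8001
  6    25,406.25    19,621.7426   117,730.4559
  Σ                 20,398.7946   120,467.8048
Price P = Σ PV = 20,398.7946.
Macaulay duration = Σ(t·PV) / P = 120,467.8048 / 20,398.7946 = 5.90563 half-year periods.
In years: 5.90563 / 2 = 2.95282 years.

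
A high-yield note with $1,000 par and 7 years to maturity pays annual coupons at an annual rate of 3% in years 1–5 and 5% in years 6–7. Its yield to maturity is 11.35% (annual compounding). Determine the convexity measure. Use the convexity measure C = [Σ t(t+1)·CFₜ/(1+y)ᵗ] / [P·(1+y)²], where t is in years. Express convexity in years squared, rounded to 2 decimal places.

38.59

With y = 0.1135:
  t   CF        PV=CF/(1+0.1135)^t    t·PV        t(t+1)·PV
  1        30.00        26.9421        26.9421          53.8841
  2        30.00        24.1958        48.3917         145.1751
  3        30.00        21.7295        65.1886         260.7545
  4        30.00        19.5146        78.0585         390.2926
  5        30.00        17.5255        87.6274         525.7647
  6        50.00        26.2318       157.3910       1,101.7371
  7     1,050.00       494.7180     3,463.0263      27,704.2104
  Σ                    630.8575     3,926.6257      30,181.8185
P = 630.8575.
Convexity = Σ t(t+1)·PV / [P·(1+y)²] = 30,181.8185 / (630.8575 × 1.239882) = 38.58635.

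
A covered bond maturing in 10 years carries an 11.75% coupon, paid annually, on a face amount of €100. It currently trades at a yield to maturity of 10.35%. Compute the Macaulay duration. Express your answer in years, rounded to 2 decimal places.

Periodic yield y = 0.1035. Discount each cash flow and weight by its year:
  t   CF        PV=CF/(1+0.1035)^t    t·PV
  1        11.75        10.6479        10.6479
  2        11.75         9.6492        19.2985
  3        11.75         8.7442        26.2326
  4        11.75         7.9241        31.6963
  5        11.75         7.1809        35.9043
  6        11.75         6.5073        39.0441
  7        11.75         5.8970        41.2790
  8        11.75         5.3439        42.7513
  9        11.75         4.8427        43.5842
  10      111.75        41.7373       417.3728
  Σ                    108.4746       707.8111
Price P = Σ PV = 108.4746.
Macaulay duration = Σ(t·PV) / P = 707.8111 / 108.4746 = 6.52513 years.

6.53 years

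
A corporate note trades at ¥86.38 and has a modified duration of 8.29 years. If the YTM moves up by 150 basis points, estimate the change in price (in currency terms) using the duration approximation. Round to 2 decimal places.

Duration approximation: ΔP/P ≈ -D_mod · Δy = -8.29 × (+0.015) = -0.124350.
ΔP ≈ 86.38 × (-0.124350) = -10.741353.

-¥10.74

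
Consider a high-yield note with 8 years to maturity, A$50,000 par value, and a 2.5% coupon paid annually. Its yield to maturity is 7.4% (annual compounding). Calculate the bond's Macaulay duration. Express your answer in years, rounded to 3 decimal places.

Periodic yield y = 0.074. Discount each cash flow and weight by its year:
  t   CF        PV=CF/(1+0.074)^t    t·PV
  1     1,250.00     1,163.8734     1,163.8734
  2     1,250.00     1,083.6810     2,167.3620
  3     1,250.00     1,009.0139     3,027.0418
  4     1,250.00       939.4916     3,757.9663
  5     1,250.00       874.7594     4,373.7969
  6     1,250.00       814.4873     4,886.9239
  7     1,250.00       758.3681     5,308.5765
  8    51,250.00    28,950.7367   231,605.8932
  Σ                 35,594.4113   256,291.4340
Price P = Σ PV = 35,594.4113.
Macaulay duration = Σ(t·PV) / P = 256,291.4340 / 35,594.4113 = 7.20033 years.

7.200 years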